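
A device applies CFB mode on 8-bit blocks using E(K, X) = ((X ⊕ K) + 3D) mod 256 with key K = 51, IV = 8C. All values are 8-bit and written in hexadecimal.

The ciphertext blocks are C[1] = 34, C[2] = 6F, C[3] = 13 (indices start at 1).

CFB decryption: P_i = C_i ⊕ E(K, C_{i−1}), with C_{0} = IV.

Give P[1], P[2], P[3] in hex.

P[1] = 2E, P[2] = CD, P[3] = 68

P[1]: E(K, 8C) = 1A; 34 ⊕ 1A = 2E.
P[2]: E(K, 34) = A2; 6F ⊕ A2 = CD.
P[3]: E(K, 6F) = 7B; 13 ⊕ 7B = 68.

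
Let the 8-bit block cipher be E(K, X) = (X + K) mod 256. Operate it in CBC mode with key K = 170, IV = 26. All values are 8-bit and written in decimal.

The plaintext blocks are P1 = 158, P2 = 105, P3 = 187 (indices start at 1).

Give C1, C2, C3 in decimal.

CBC encryption: C_i = E(K, P_i ⊕ C_{i−1}), with C_{0} = IV.
C1: P1 ⊕ 26 = 132; E(K, 132) = 46.
C2: P2 ⊕ 46 = 71; E(K, 71) = 241.
C3: P3 ⊕ 241 = 74; E(K, 74) = 244.

C1 = 46, C2 = 241, C3 = 244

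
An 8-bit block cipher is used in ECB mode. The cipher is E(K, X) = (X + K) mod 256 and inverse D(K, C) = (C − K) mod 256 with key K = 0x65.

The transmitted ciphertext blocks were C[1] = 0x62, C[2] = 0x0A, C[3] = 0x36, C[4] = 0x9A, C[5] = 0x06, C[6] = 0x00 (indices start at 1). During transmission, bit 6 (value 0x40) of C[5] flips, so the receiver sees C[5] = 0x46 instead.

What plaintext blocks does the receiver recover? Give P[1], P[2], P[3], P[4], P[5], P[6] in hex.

P[1] = 0xFD, P[2] = 0xA5, P[3] = 0xD1, P[4] = 0x35, P[5] = 0xE1, P[6] = 0x9B

ECB decryption: P_i = D(K, C_i).
Only C[5] changed, to 0x46. In ECB, a change in C_i affects only P_i. Decrypting the received ciphertext:
P[1]: D(K, 0x62) = 0xFD.
P[2]: D(K, 0x0A) = 0xA5.
P[3]: D(K, 0x36) = 0xD1.
P[4]: D(K, 0x9A) = 0x35.
P[5]: D(K, 0x46) = 0xE1.
P[6]: D(K, 0x00) = 0x9B.
Blocks that differ from the original plaintext: P[5].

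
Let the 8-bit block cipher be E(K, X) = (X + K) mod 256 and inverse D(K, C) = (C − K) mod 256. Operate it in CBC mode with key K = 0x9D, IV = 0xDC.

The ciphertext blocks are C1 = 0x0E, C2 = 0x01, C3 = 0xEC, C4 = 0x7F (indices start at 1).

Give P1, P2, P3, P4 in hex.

CBC decryption: P_i = D(K, C_i) ⊕ C_{i−1}, with C_{0} = IV.
P1: D(K, 0x0E) = 0x71; 0x71 ⊕ 0xDC = 0xAD.
P2: D(K, 0x01) = 0x64; 0x64 ⊕ 0x0E = 0x6A.
P3: D(K, 0xEC) = 0x4F; 0x4F ⊕ 0x01 = 0x4E.
P4: D(K, 0x7F) = 0xE2; 0xE2 ⊕ 0xEC = 0x0E.

P1 = 0xAD, P2 = 0x6A, P3 = 0x4E, P4 = 0x0E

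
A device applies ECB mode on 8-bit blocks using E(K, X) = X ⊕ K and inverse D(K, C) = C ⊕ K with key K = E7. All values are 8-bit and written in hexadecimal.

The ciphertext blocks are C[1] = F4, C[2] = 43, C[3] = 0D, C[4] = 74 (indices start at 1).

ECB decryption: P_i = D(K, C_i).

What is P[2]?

P[2]: D(K, 43) = A4.

P[2] = A4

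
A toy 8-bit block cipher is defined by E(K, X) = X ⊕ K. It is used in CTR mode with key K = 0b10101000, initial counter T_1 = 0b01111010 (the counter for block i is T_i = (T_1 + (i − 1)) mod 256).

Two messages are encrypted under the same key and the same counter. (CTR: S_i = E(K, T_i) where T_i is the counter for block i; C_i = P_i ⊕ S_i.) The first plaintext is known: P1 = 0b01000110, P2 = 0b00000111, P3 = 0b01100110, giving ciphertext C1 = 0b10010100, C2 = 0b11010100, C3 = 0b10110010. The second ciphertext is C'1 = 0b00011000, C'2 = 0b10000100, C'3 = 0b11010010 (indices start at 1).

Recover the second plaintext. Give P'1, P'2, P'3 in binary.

P'1 = 0b11001010, P'2 = 0b01010111, P'3 = 0b00000110

In CTR with a reused counter, both messages share the same keystream S_i, so C_i ⊕ C'_i = P_i ⊕ P'_i and thus P'_i = P_i ⊕ C_i ⊕ C'_i.
P'1: 0b01000110 ⊕ 0b10010100 ⊕ 0b00011000 = 0b11001010.
P'2: 0b00000111 ⊕ 0b11010100 ⊕ 0b10000100 = 0b01010111.
P'3: 0b01100110 ⊕ 0b10110010 ⊕ 0b11010010 = 0b00000110.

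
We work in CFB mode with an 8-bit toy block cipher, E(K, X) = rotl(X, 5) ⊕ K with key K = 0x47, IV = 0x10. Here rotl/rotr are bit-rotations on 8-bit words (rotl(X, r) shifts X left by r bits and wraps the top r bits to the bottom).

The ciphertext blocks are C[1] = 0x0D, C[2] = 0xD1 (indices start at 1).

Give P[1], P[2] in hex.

P[1] = 0x48, P[2] = 0x37

CFB decryption: P_i = C_i ⊕ E(K, C_{i−1}), with C_{0} = IV.
P[1]: E(K, 0x10) = 0x45; 0x0D ⊕ 0x45 = 0x48.
P[2]: E(K, 0x0D) = 0xE6; 0xD1 ⊕ 0xE6 = 0x37.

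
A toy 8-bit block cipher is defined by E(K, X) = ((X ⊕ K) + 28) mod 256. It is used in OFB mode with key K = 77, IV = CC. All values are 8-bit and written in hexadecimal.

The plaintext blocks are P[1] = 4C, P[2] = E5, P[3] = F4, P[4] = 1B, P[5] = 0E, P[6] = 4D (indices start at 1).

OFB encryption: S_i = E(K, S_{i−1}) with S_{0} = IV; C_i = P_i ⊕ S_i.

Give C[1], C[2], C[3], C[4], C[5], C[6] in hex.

C[1] = AF, C[2] = 59, C[3] = 07, C[4] = B7, C[5] = 0D, C[6] = D1

C[1]: S = E(K, CC) = E3; 4C ⊕ E3 = AF.
C[2]: S = E(K, E3) = BC; E5 ⊕ BC = 59.
C[3]: S = E(K, BC) = F3; F4 ⊕ F3 = 07.
C[4]: S = E(K, F3) = AC; 1B ⊕ AC = B7.
C[5]: S = E(K, AC) = 03; 0E ⊕ 03 = 0D.
C[6]: S = E(K, 03) = 9C; 4D ⊕ 9C = D1.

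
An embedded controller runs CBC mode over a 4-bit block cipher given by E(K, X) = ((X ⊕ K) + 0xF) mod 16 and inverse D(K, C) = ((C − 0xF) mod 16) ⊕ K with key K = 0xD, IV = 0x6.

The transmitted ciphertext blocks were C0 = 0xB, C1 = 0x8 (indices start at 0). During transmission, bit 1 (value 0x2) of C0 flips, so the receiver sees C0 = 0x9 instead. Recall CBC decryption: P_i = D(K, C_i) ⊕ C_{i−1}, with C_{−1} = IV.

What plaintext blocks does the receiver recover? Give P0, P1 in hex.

P0 = 0x1, P1 = 0xD

Only C0 changed, to 0x9. In CBC, a change in C_i garbles P_i and flips the same bit in P_{i+1}. Decrypting the received ciphertext:
P0: D(K, 0x9) = 0x7; 0x7 ⊕ 0x6 = 0x1.
P1: D(K, 0x8) = 0x4; 0x4 ⊕ 0x9 = 0xD.
Blocks that differ from the original plaintext: P0, P1.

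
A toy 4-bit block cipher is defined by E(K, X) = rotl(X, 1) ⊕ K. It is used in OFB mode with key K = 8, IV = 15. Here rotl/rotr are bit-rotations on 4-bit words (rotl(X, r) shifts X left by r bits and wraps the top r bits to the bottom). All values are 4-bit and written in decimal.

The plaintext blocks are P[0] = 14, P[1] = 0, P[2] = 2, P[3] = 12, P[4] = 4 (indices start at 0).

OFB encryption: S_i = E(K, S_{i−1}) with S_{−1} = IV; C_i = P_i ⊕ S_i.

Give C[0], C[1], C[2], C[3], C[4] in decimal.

C[0] = 9, C[1] = 6, C[2] = 6, C[3] = 12, C[4] = 12

C[0]: S = E(K, 15) = 7; 14 ⊕ 7 = 9.
C[1]: S = E(K, 7) = 6; 0 ⊕ 6 = 6.
C[2]: S = E(K, 6) = 4; 2 ⊕ 4 = 6.
C[3]: S = E(K, 4) = 0; 12 ⊕ 0 = 12.
C[4]: S = E(K, 0) = 8; 4 ⊕ 8 = 12.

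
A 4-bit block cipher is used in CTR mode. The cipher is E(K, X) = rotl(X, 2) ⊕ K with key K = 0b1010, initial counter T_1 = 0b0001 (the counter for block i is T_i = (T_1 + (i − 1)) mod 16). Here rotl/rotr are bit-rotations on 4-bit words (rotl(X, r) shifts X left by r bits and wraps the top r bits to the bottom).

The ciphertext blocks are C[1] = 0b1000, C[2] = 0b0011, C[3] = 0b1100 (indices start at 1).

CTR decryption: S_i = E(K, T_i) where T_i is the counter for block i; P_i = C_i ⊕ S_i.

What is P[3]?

P[3] = 0b1010

P[3]: T = 0b0011, S = E(K, T) = 0b0110; 0b1100 ⊕ 0b0110 = 0b1010.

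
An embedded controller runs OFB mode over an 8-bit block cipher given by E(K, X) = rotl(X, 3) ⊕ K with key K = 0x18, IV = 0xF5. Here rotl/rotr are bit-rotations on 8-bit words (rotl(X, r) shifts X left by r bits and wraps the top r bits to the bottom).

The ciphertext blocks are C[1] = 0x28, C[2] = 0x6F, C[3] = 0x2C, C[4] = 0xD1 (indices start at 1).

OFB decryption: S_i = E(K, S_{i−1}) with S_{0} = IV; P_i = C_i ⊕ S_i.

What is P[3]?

P[3] = 0x19

P[1]: S = E(K, 0xF5) = 0xB7; 0x28 ⊕ 0xB7 = 0x9F.
P[2]: S = E(K, 0xB7) = 0xA5; 0x6F ⊕ 0xA5 = 0xCA.
P[3]: S = E(K, 0xA5) = 0x35; 0x2C ⊕ 0x35 = 0x19.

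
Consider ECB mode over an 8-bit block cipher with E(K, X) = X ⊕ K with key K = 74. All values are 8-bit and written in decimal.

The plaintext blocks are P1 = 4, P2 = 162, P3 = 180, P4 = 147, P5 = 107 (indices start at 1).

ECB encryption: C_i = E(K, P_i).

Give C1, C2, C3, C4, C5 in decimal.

C1: E(K, 4) = 78.
C2: E(K, 162) = 232.
C3: E(K, 180) = 254.
C4: E(K, 147) = 217.
C5: E(K, 107) = 33.

C1 = 78, C2 = 232, C3 = 254, C4 = 217, C5 = 33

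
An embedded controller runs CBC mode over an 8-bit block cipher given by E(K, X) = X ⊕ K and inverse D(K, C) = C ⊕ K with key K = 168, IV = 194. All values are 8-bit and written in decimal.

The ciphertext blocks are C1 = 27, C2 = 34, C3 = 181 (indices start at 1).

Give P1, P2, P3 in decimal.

P1 = 113, P2 = 145, P3 = 63

CBC decryption: P_i = D(K, C_i) ⊕ C_{i−1}, with C_{0} = IV.
P1: D(K, 27) = 179; 179 ⊕ 194 = 113.
P2: D(K, 34) = 138; 138 ⊕ 27 = 145.
P3: D(K, 181) = 29; 29 ⊕ 34 = 63.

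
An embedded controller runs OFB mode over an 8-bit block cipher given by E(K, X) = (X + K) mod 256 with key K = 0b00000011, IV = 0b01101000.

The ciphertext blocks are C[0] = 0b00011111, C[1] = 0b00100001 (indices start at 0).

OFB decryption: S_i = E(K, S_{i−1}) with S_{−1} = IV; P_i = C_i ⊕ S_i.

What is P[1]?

P[1] = 0b01001111

P[0]: S = E(K, 0b01101000) = 0b01101011; 0b00011111 ⊕ 0b01101011 = 0b01110100.
P[1]: S = E(K, 0b01101011) = 0b01101110; 0b00100001 ⊕ 0b01101110 = 0b01001111.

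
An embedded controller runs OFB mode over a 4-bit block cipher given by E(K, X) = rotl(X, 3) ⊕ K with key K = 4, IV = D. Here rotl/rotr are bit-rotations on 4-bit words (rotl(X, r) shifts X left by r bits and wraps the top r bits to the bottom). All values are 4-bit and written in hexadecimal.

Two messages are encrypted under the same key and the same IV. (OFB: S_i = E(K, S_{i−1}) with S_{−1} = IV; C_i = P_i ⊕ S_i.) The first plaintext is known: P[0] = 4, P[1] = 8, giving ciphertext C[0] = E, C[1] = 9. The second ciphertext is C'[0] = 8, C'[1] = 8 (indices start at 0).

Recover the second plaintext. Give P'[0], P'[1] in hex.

In OFB with a reused IV, both messages share the same keystream S_i, so C_i ⊕ C'_i = P_i ⊕ P'_i and thus P'_i = P_i ⊕ C_i ⊕ C'_i.
P'[0]: 4 ⊕ E ⊕ 8 = 2.
P'[1]: 8 ⊕ 9 ⊕ 8 = 9.

P'[0] = 2, P'[1] = 9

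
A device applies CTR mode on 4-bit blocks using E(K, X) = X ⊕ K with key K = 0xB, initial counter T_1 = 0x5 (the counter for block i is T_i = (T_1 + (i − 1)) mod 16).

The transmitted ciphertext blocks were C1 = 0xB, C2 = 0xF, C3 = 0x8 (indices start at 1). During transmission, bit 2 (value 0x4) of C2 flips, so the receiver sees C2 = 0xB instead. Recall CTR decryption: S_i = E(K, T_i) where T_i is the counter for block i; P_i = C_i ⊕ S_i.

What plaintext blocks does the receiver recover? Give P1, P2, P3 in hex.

P1 = 0x5, P2 = 0x6, P3 = 0x4

Only C2 changed, to 0xB. In CTR, a change in C_i flips the same bit in P_i only; the keystream is unaffected. Decrypting the received ciphertext:
P1: T = 0x5, S = E(K, T) = 0xE; 0xB ⊕ 0xE = 0x5.
P2: T = 0x6, S = E(K, T) = 0xD; 0xB ⊕ 0xD = 0x6.
P3: T = 0x7, S = E(K, T) = 0xC; 0x8 ⊕ 0xC = 0x4.
Blocks that differ from the original plaintext: P2.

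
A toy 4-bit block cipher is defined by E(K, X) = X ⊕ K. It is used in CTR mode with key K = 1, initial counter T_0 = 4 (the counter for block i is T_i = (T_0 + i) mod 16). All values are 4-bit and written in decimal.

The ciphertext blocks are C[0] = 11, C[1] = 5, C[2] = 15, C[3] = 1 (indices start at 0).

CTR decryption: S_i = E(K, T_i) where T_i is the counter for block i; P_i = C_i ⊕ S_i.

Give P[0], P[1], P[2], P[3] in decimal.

P[0]: T = 4, S = E(K, T) = 5; 11 ⊕ 5 = 14.
P[1]: T = 5, S = E(K, T) = 4; 5 ⊕ 4 = 1.
P[2]: T = 6, S = E(K, T) = 7; 15 ⊕ 7 = 8.
P[3]: T = 7, S = E(K, T) = 6; 1 ⊕ 6 = 7.

P[0] = 14, P[1] = 1, P[2] = 8, P[3] = 7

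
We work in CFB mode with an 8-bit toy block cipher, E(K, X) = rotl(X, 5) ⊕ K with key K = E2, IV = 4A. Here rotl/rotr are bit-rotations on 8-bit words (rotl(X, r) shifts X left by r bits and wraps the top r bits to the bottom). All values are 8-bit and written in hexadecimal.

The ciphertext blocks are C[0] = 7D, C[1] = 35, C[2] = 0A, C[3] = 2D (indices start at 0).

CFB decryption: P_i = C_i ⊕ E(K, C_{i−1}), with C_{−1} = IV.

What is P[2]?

P[2]: E(K, 35) = 44; 0A ⊕ 44 = 4E.

P[2] = 4E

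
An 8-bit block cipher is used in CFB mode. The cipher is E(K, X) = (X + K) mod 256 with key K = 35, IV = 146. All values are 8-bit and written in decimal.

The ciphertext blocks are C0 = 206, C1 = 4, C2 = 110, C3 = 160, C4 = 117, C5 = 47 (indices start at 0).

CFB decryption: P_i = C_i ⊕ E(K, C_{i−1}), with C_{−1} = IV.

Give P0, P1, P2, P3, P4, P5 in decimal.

P0: E(K, 146) = 181; 206 ⊕ 181 = 123.
P1: E(K, 206) = 241; 4 ⊕ 241 = 245.
P2: E(K, 4) = 39; 110 ⊕ 39 = 73.
P3: E(K, 110) = 145; 160 ⊕ 145 = 49.
P4: E(K, 160) = 195; 117 ⊕ 195 = 182.
P5: E(K, 117) = 152; 47 ⊕ 152 = 183.

P0 = 123, P1 = 245, P2 = 73, P3 = 49, P4 = 182, P5 = 183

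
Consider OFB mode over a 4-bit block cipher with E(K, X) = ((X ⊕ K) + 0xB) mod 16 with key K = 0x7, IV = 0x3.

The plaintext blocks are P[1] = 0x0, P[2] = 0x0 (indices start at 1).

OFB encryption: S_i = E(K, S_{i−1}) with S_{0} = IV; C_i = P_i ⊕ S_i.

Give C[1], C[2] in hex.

C[1] = 0xF, C[2] = 0x3

C[1]: S = E(K, 0x3) = 0xF; 0x0 ⊕ 0xF = 0xF.
C[2]: S = E(K, 0xF) = 0x3; 0x0 ⊕ 0x3 = 0x3.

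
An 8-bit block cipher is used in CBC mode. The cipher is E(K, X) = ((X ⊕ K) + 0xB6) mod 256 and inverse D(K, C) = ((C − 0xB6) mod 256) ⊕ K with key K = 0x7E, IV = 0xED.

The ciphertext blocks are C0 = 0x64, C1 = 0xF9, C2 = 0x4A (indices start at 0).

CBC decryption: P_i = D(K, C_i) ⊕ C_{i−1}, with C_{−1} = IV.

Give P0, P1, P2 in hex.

P0: D(K, 0x64) = 0xD0; 0xD0 ⊕ 0xED = 0x3D.
P1: D(K, 0xF9) = 0x3D; 0x3D ⊕ 0x64 = 0x59.
P2: D(K, 0x4A) = 0xEA; 0xEA ⊕ 0xF9 = 0x13.

P0 = 0x3D, P1 = 0x59, P2 = 0x13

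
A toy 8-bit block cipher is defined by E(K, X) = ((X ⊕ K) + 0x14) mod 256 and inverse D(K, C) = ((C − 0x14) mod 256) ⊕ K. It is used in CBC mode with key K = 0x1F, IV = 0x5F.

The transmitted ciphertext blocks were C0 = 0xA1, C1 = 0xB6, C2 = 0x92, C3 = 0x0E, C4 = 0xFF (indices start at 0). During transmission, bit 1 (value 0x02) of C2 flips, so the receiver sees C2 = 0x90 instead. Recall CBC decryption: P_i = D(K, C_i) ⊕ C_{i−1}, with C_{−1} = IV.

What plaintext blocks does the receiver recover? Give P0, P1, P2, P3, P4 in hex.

Only C2 changed, to 0x90. In CBC, a change in C_i garbles P_i and flips the same bit in P_{i+1}. Decrypting the received ciphertext:
P0: D(K, 0xA1) = 0x92; 0x92 ⊕ 0x5F = 0xCD.
P1: D(K, 0xB6) = 0xBD; 0xBD ⊕ 0xA1 = 0x1C.
P2: D(K, 0x90) = 0x63; 0x63 ⊕ 0xB6 = 0xD5.
P3: D(K, 0x0E) = 0xE5; 0xE5 ⊕ 0x90 = 0x75.
P4: D(K, 0xFF) = 0xF4; 0xF4 ⊕ 0x0E = 0xFA.
Blocks that differ from the original plaintext: P2, P3.

P0 = 0xCD, P1 = 0x1C, P2 = 0xD5, P3 = 0x75, P4 = 0xFA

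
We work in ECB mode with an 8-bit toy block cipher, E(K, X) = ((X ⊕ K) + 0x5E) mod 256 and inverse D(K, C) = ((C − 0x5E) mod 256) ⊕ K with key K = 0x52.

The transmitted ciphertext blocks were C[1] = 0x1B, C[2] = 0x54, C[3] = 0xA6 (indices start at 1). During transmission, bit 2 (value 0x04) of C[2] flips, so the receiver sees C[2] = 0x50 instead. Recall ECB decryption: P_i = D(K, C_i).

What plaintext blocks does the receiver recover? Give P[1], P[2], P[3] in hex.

Only C[2] changed, to 0x50. In ECB, a change in C_i affects only P_i. Decrypting the received ciphertext:
P[1]: D(K, 0x1B) = 0xEF.
P[2]: D(K, 0x50) = 0xA0.
P[3]: D(K, 0xA6) = 0x1A.
Blocks that differ from the original plaintext: P[2].

P[1] = 0xEF, P[2] = 0xA0, P[3] = 0x1A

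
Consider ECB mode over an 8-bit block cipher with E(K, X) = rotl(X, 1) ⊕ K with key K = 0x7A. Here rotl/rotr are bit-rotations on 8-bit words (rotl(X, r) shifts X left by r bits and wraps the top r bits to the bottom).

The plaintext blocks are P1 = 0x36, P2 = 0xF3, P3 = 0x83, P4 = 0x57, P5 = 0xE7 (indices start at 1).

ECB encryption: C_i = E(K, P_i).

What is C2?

C2 = 0x9D

C2: E(K, 0xF3) = 0x9D.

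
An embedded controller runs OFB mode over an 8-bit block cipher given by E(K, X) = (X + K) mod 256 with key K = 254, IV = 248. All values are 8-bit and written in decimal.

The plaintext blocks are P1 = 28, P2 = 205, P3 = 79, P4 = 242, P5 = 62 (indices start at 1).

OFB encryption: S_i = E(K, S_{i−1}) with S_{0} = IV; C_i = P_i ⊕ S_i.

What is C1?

C1: S = E(K, 248) = 246; 28 ⊕ 246 = 234.

C1 = 234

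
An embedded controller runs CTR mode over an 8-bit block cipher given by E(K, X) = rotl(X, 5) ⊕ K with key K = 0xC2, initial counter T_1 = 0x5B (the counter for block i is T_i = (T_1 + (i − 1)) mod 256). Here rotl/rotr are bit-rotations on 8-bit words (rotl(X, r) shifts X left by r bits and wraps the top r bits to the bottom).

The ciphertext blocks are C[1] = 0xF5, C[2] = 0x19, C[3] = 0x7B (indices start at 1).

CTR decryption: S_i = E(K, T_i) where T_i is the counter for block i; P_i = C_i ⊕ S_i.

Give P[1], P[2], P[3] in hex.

P[1]: T = 0x5B, S = E(K, T) = 0xA9; 0xF5 ⊕ 0xA9 = 0x5C.
P[2]: T = 0x5C, S = E(K, T) = 0x49; 0x19 ⊕ 0x49 = 0x50.
P[3]: T = 0x5D, S = E(K, T) = 0x69; 0x7B ⊕ 0x69 = 0x12.

P[1] = 0x5C, P[2] = 0x50, P[3] = 0x12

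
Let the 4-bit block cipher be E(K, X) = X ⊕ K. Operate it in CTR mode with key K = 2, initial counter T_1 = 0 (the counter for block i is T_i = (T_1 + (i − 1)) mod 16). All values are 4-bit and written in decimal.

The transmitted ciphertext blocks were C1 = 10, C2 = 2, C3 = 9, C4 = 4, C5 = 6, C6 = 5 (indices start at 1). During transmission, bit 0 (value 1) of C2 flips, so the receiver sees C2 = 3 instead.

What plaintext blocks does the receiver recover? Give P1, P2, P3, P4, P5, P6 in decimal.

P1 = 8, P2 = 0, P3 = 9, P4 = 5, P5 = 0, P6 = 2

CTR decryption: S_i = E(K, T_i) where T_i is the counter for block i; P_i = C_i ⊕ S_i.
Only C2 changed, to 3. In CTR, a change in C_i flips the same bit in P_i only; the keystream is unaffected. Decrypting the received ciphertext:
P1: T = 0, S = E(K, T) = 2; 10 ⊕ 2 = 8.
P2: T = 1, S = E(K, T) = 3; 3 ⊕ 3 = 0.
P3: T = 2, S = E(K, T) = 0; 9 ⊕ 0 = 9.
P4: T = 3, S = E(K, T) = 1; 4 ⊕ 1 = 5.
P5: T = 4, S = E(K, T) = 6; 6 ⊕ 6 = 0.
P6: T = 5, S = E(K, T) = 7; 5 ⊕ 7 = 2.
Blocks that differ from the original plaintext: P2.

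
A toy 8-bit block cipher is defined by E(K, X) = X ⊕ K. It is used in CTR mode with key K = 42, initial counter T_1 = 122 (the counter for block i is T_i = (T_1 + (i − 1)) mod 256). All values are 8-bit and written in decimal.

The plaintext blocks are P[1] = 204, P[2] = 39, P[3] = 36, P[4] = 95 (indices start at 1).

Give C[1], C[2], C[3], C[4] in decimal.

C[1] = 156, C[2] = 118, C[3] = 114, C[4] = 8

CTR encryption: S_i = E(K, T_i) where T_i is the counter for block i; C_i = P_i ⊕ S_i.
C[1]: T = 122, S = E(K, T) = 80; 204 ⊕ 80 = 156.
C[2]: T = 123, S = E(K, T) = 81; 39 ⊕ 81 = 118.
C[3]: T = 124, S = E(K, T) = 86; 36 ⊕ 86 = 114.
C[4]: T = 125, S = E(K, T) = 87; 95 ⊕ 87 = 8.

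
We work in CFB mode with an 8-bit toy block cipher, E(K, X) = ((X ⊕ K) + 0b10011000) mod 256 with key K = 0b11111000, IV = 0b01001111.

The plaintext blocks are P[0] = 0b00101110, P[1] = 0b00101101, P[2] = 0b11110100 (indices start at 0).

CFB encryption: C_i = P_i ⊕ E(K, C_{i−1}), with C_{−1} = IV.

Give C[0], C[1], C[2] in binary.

C[0] = 0b01100001, C[1] = 0b00011100, C[2] = 0b10001000

C[0]: E(K, 0b01001111) = 0b01001111; 0b00101110 ⊕ 0b01001111 = 0b01100001.
C[1]: E(K, 0b01100001) = 0b00110001; 0b00101101 ⊕ 0b00110001 = 0b00011100.
C[2]: E(K, 0b00011100) = 0b01111100; 0b11110100 ⊕ 0b01111100 = 0b10001000.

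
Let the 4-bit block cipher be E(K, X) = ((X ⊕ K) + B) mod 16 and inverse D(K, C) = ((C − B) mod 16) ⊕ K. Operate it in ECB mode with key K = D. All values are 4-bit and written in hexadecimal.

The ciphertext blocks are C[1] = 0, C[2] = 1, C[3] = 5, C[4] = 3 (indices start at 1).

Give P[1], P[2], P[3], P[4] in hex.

ECB decryption: P_i = D(K, C_i).
P[1]: D(K, 0) = 8.
P[2]: D(K, 1) = B.
P[3]: D(K, 5) = 7.
P[4]: D(K, 3) = 5.

P[1] = 8, P[2] = B, P[3] = 7, P[4] = 5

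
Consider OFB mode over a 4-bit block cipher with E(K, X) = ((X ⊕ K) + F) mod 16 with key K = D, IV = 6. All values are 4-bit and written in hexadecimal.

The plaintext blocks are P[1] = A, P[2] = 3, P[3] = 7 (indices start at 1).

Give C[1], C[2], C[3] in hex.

C[1] = 0, C[2] = 5, C[3] = D

OFB encryption: S_i = E(K, S_{i−1}) with S_{0} = IV; C_i = P_i ⊕ S_i.
C[1]: S = E(K, 6) = A; A ⊕ A = 0.
C[2]: S = E(K, A) = 6; 3 ⊕ 6 = 5.
C[3]: S = E(K, 6) = A; 7 ⊕ A = D.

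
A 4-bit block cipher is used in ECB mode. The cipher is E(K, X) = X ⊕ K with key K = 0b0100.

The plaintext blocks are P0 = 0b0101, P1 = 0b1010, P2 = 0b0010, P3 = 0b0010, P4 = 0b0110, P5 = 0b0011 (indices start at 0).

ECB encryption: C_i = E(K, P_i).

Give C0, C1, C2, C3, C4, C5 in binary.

C0 = 0b0001, C1 = 0b1110, C2 = 0b0110, C3 = 0b0110, C4 = 0b0010, C5 = 0b0111

C0: E(K, 0b0101) = 0b0001.
C1: E(K, 0b1010) = 0b1110.
C2: E(K, 0b0010) = 0b0110.
C3: E(K, 0b0010) = 0b0110.
C4: E(K, 0b0110) = 0b0010.
C5: E(K, 0b0011) = 0b0111.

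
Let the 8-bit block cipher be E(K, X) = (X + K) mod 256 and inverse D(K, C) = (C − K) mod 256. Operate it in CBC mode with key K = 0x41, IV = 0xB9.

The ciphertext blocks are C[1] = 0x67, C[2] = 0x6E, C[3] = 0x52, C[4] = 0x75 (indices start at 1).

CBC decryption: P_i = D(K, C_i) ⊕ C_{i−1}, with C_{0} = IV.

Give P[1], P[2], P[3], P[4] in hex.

P[1] = 0x9F, P[2] = 0x4A, P[3] = 0x7F, P[4] = 0x66

P[1]: D(K, 0x67) = 0x26; 0x26 ⊕ 0xB9 = 0x9F.
P[2]: D(K, 0x6E) = 0x2D; 0x2D ⊕ 0x67 = 0x4A.
P[3]: D(K, 0x52) = 0x11; 0x11 ⊕ 0x6E = 0x7F.
P[4]: D(K, 0x75) = 0x34; 0x34 ⊕ 0x52 = 0x66.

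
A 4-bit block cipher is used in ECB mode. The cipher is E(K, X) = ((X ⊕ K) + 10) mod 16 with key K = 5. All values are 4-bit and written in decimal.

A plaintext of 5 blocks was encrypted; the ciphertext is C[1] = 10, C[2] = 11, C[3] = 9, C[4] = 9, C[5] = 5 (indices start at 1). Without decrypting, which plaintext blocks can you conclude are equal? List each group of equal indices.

ECB encrypts each block independently with the same key, so equal ciphertext blocks imply equal plaintext blocks.
C[3] = C[4] = 9, so P[3] = P[4].

P[3] = P[4]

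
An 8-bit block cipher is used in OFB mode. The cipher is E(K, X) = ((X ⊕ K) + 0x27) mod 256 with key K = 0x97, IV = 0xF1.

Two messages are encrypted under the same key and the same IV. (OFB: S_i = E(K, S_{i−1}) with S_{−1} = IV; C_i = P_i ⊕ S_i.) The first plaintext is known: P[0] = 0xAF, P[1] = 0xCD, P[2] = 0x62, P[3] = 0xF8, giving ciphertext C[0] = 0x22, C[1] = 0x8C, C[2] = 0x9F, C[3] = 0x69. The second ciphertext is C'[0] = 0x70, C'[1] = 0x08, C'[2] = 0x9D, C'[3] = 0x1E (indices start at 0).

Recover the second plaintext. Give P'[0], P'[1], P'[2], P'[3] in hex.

P'[0] = 0xFD, P'[1] = 0x49, P'[2] = 0x60, P'[3] = 0x8F

In OFB with a reused IV, both messages share the same keystream S_i, so C_i ⊕ C'_i = P_i ⊕ P'_i and thus P'_i = P_i ⊕ C_i ⊕ C'_i.
P'[0]: 0xAF ⊕ 0x22 ⊕ 0x70 = 0xFD.
P'[1]: 0xCD ⊕ 0x8C ⊕ 0x08 = 0x49.
P'[2]: 0x62 ⊕ 0x9F ⊕ 0x9D = 0x60.
P'[3]: 0xF8 ⊕ 0x69 ⊕ 0x1E = 0x8F.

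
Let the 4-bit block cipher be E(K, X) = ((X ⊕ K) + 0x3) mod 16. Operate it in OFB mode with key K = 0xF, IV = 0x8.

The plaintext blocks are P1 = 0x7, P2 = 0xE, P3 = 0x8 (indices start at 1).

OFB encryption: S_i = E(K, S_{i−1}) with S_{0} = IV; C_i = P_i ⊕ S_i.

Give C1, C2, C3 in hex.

C1 = 0xD, C2 = 0x6, C3 = 0x2

C1: S = E(K, 0x8) = 0xA; 0x7 ⊕ 0xA = 0xD.
C2: S = E(K, 0xA) = 0x8; 0xE ⊕ 0x8 = 0x6.
C3: S = E(K, 0x8) = 0xA; 0x8 ⊕ 0xA = 0x2.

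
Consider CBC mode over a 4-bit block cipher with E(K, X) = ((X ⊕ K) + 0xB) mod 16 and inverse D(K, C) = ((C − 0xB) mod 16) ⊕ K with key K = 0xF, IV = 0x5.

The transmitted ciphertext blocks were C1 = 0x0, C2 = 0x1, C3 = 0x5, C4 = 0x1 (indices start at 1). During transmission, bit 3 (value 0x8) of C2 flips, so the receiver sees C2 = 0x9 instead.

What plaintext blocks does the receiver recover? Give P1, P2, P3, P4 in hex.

P1 = 0xF, P2 = 0x1, P3 = 0xC, P4 = 0xC

CBC decryption: P_i = D(K, C_i) ⊕ C_{i−1}, with C_{0} = IV.
Only C2 changed, to 0x9. In CBC, a change in C_i garbles P_i and flips the same bit in P_{i+1}. Decrypting the received ciphertext:
P1: D(K, 0x0) = 0xA; 0xA ⊕ 0x5 = 0xF.
P2: D(K, 0x9) = 0x1; 0x1 ⊕ 0x0 = 0x1.
P3: D(K, 0x5) = 0x5; 0x5 ⊕ 0x9 = 0xC.
P4: D(K, 0x1) = 0x9; 0x9 ⊕ 0x5 = 0xC.
Blocks that differ from the original plaintext: P2, P3.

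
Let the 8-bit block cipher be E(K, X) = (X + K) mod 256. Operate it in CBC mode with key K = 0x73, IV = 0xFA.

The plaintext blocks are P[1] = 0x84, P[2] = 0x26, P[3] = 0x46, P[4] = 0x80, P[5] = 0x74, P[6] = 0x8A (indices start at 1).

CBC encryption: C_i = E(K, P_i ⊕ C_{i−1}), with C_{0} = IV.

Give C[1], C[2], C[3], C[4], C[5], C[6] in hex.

C[1]: P[1] ⊕ 0xFA = 0x7E; E(K, 0x7E) = 0xF1.
C[2]: P[2] ⊕ 0xF1 = 0xD7; E(K, 0xD7) = 0x4A.
C[3]: P[3] ⊕ 0x4A = 0x0C; E(K, 0x0C) = 0x7F.
C[4]: P[4] ⊕ 0x7F = 0xFF; E(K, 0xFF) = 0x72.
C[5]: P[5] ⊕ 0x72 = 0x06; E(K, 0x06) = 0x79.
C[6]: P[6] ⊕ 0x79 = 0xF3; E(K, 0xF3) = 0x66.

C[1] = 0xF1, C[2] = 0x4A, C[3] = 0x7F, C[4] = 0x72, C[5] = 0x79, C[6] = 0x66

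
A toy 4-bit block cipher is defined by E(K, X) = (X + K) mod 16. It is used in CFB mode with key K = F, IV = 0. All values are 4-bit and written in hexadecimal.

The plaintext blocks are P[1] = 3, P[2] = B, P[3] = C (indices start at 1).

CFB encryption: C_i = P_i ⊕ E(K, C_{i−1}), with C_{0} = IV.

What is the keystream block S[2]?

B

C[1]: E(K, 0) = F; 3 ⊕ F = C.
C[2]: E(K, C) = B; B ⊕ B = 0.
So S[2] = B.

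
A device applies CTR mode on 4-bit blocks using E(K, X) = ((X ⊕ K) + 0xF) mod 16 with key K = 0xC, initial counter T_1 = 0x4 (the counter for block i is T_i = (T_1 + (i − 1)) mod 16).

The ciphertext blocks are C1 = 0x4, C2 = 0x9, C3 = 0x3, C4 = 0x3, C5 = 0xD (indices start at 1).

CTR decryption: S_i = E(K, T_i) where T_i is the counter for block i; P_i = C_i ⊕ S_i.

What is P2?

P2 = 0x1

P2: T = 0x5, S = E(K, T) = 0x8; 0x9 ⊕ 0x8 = 0x1.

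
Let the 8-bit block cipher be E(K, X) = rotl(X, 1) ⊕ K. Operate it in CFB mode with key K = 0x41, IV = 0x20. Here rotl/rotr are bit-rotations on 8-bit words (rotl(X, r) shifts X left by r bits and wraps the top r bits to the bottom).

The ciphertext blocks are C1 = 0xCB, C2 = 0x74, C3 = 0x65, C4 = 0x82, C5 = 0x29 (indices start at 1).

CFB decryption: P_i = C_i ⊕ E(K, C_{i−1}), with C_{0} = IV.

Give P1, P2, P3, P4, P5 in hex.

P1 = 0xCA, P2 = 0xA2, P3 = 0xCC, P4 = 0x09, P5 = 0x6D

P1: E(K, 0x20) = 0x01; 0xCB ⊕ 0x01 = 0xCA.
P2: E(K, 0xCB) = 0xD6; 0x74 ⊕ 0xD6 = 0xA2.
P3: E(K, 0x74) = 0xA9; 0x65 ⊕ 0xA9 = 0xCC.
P4: E(K, 0x65) = 0x8B; 0x82 ⊕ 0x8B = 0x09.
P5: E(K, 0x82) = 0x44; 0x29 ⊕ 0x44 = 0x6D.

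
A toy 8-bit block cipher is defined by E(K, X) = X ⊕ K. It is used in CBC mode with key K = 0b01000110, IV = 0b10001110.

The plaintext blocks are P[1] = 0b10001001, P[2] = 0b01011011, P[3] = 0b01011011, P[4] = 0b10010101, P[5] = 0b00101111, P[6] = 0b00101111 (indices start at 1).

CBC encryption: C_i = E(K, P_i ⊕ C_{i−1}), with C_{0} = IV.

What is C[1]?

C[1] = 0b01000001

C[1]: P[1] ⊕ 0b10001110 = 0b00000111; E(K, 0b00000111) = 0b01000001.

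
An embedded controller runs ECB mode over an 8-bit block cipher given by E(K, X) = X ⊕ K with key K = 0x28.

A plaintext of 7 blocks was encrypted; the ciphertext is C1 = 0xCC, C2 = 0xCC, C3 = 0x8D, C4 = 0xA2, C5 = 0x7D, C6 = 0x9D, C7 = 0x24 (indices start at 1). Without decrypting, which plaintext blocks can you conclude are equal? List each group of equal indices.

P1 = P2

ECB encrypts each block independently with the same key, so equal ciphertext blocks imply equal plaintext blocks.
C1 = C2 = 0xCC, so P1 = P2.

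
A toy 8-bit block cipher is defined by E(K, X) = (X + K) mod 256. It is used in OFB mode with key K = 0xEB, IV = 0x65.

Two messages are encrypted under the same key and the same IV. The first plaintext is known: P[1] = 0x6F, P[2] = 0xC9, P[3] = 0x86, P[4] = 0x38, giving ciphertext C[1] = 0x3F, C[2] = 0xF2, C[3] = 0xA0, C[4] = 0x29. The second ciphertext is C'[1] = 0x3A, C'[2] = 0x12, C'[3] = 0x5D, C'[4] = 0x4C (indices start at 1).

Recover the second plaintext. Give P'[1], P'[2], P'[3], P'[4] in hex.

In OFB with a reused IV, both messages share the same keystream S_i, so C_i ⊕ C'_i = P_i ⊕ P'_i and thus P'_i = P_i ⊕ C_i ⊕ C'_i.
P'[1]: 0x6F ⊕ 0x3F ⊕ 0x3A = 0x6A.
P'[2]: 0xC9 ⊕ 0xF2 ⊕ 0x12 = 0x29.
P'[3]: 0x86 ⊕ 0xA0 ⊕ 0x5D = 0x7B.
P'[4]: 0x38 ⊕ 0x29 ⊕ 0x4C = 0x5D.

P'[1] = 0x6A, P'[2] = 0x29, P'[3] = 0x7B, P'[4] = 0x5D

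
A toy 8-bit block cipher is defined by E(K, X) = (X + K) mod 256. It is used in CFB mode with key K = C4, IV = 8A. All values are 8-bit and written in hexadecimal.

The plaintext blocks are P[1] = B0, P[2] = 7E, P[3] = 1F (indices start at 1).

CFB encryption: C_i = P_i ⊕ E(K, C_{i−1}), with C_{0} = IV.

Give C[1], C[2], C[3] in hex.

C[1] = FE, C[2] = BC, C[3] = 9F

C[1]: E(K, 8A) = 4E; B0 ⊕ 4E = FE.
C[2]: E(K, FE) = C2; 7E ⊕ C2 = BC.
C[3]: E(K, BC) = 80; 1F ⊕ 80 = 9F.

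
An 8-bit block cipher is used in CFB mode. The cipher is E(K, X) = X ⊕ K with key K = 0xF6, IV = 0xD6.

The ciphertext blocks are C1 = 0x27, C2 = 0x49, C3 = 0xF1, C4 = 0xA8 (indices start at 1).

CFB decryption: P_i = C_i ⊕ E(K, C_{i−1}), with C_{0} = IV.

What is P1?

P1 = 0x07

P1: E(K, 0xD6) = 0x20; 0x27 ⊕ 0x20 = 0x07.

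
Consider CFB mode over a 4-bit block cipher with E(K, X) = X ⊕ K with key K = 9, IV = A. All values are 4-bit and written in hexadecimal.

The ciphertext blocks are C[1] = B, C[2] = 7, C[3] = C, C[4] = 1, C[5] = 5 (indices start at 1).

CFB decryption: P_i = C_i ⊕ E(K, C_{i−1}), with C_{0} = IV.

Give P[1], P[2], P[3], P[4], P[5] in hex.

P[1]: E(K, A) = 3; B ⊕ 3 = 8.
P[2]: E(K, B) = 2; 7 ⊕ 2 = 5.
P[3]: E(K, 7) = E; C ⊕ E = 2.
P[4]: E(K, C) = 5; 1 ⊕ 5 = 4.
P[5]: E(K, 1) = 8; 5 ⊕ 8 = D.

P[1] = 8, P[2] = 5, P[3] = 2, P[4] = 4, P[5] = D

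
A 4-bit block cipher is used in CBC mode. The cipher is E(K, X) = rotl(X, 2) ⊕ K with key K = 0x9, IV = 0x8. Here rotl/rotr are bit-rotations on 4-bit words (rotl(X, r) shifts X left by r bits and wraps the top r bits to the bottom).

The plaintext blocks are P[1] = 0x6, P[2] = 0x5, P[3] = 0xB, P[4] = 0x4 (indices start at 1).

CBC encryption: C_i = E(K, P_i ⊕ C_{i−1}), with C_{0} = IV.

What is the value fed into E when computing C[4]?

C[1]: P[1] ⊕ 0x8 = 0xE; E(K, 0xE) = 0x2.
C[2]: P[2] ⊕ 0x2 = 0x7; E(K, 0x7) = 0x4.
C[3]: P[3] ⊕ 0x4 = 0xF; E(K, 0xF) = 0x6.
C[4]: P[4] ⊕ 0x6 = 0x2; E(K, 0x2) = 0x1.
So the input to E for block [4] is 0x2.

0x2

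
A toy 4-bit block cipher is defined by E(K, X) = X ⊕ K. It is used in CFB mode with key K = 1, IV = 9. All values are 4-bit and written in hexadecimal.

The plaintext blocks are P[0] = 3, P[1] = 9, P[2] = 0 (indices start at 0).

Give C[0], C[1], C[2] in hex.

C[0] = B, C[1] = 3, C[2] = 2

CFB encryption: C_i = P_i ⊕ E(K, C_{i−1}), with C_{−1} = IV.
C[0]: E(K, 9) = 8; 3 ⊕ 8 = B.
C[1]: E(K, B) = A; 9 ⊕ A = 3.
C[2]: E(K, 3) = 2; 0 ⊕ 2 = 2.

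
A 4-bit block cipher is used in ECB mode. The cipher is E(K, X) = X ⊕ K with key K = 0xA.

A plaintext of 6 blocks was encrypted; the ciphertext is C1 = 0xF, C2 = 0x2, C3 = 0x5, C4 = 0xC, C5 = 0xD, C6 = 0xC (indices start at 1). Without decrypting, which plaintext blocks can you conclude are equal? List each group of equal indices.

ECB encrypts each block independently with the same key, so equal ciphertext blocks imply equal plaintext blocks.
C4 = C6 = 0xC, so P4 = P6.

P4 = P6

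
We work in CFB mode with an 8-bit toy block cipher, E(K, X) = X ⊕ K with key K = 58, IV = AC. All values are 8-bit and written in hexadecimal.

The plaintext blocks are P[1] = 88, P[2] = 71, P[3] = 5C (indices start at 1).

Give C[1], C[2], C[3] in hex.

CFB encryption: C_i = P_i ⊕ E(K, C_{i−1}), with C_{0} = IV.
C[1]: E(K, AC) = F4; 88 ⊕ F4 = 7C.
C[2]: E(K, 7C) = 24; 71 ⊕ 24 = 55.
C[3]: E(K, 55) = 0D; 5C ⊕ 0D = 51.

C[1] = 7C, C[2] = 55, C[3] = 51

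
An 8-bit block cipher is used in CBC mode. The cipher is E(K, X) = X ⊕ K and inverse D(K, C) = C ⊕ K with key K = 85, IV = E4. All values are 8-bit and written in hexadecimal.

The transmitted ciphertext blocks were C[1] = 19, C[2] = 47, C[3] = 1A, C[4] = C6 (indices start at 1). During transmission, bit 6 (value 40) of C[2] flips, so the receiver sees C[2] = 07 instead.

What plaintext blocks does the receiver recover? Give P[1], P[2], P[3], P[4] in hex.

P[1] = 78, P[2] = 9B, P[3] = 98, P[4] = 59

CBC decryption: P_i = D(K, C_i) ⊕ C_{i−1}, with C_{0} = IV.
Only C[2] changed, to 07. In CBC, a change in C_i garbles P_i and flips the same bit in P_{i+1}. Decrypting the received ciphertext:
P[1]: D(K, 19) = 9C; 9C ⊕ E4 = 78.
P[2]: D(K, 07) = 82; 82 ⊕ 19 = 9B.
P[3]: D(K, 1A) = 9F; 9F ⊕ 07 = 98.
P[4]: D(K, C6) = 43; 43 ⊕ 1A = 59.
Blocks that differ from the original plaintext: P[2], P[3].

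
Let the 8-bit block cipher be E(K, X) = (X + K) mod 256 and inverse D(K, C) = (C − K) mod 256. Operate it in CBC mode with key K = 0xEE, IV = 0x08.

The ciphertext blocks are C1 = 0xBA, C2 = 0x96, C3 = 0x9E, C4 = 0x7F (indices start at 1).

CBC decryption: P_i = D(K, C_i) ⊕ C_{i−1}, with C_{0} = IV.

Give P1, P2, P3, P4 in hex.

P1: D(K, 0xBA) = 0xCC; 0xCC ⊕ 0x08 = 0xC4.
P2: D(K, 0x96) = 0xA8; 0xA8 ⊕ 0xBA = 0x12.
P3: D(K, 0x9E) = 0xB0; 0xB0 ⊕ 0x96 = 0x26.
P4: D(K, 0x7F) = 0x91; 0x91 ⊕ 0x9E = 0x0F.

P1 = 0xC4, P2 = 0x12, P3 = 0x26, P4 = 0x0F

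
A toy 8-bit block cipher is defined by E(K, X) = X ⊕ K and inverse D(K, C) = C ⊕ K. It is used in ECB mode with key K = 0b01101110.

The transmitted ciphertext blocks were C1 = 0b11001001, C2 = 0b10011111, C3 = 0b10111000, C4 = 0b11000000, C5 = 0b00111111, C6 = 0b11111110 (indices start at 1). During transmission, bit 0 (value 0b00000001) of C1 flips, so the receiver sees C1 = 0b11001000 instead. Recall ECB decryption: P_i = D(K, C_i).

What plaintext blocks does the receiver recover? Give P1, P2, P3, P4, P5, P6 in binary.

P1 = 0b10100110, P2 = 0b11110001, P3 = 0b11010110, P4 = 0b10101110, P5 = 0b01010001, P6 = 0b10010000

Only C1 changed, to 0b11001000. In ECB, a change in C_i affects only P_i. Decrypting the received ciphertext:
P1: D(K, 0b11001000) = 0b10100110.
P2: D(K, 0b10011111) = 0b11110001.
P3: D(K, 0b10111000) = 0b11010110.
P4: D(K, 0b11000000) = 0b10101110.
P5: D(K, 0b00111111) = 0b01010001.
P6: D(K, 0b11111110) = 0b10010000.
Blocks that differ from the original plaintext: P1.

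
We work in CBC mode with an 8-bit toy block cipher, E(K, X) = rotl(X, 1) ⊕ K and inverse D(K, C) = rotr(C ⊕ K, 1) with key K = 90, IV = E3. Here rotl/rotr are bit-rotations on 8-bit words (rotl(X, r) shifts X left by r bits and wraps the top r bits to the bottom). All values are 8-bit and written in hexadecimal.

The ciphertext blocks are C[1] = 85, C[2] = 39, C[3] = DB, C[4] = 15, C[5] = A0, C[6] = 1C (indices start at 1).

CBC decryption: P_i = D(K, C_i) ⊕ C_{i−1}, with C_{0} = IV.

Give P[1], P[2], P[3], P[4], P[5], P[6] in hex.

P[1]: D(K, 85) = 8A; 8A ⊕ E3 = 69.
P[2]: D(K, 39) = D4; D4 ⊕ 85 = 51.
P[3]: D(K, DB) = A5; A5 ⊕ 39 = 9C.
P[4]: D(K, 15) = C2; C2 ⊕ DB = 19.
P[5]: D(K, A0) = 18; 18 ⊕ 15 = 0D.
P[6]: D(K, 1C) = 46; 46 ⊕ A0 = E6.

P[1] = 69, P[2] = 51, P[3] = 9C, P[4] = 19, P[5] = 0D, P[6] = E6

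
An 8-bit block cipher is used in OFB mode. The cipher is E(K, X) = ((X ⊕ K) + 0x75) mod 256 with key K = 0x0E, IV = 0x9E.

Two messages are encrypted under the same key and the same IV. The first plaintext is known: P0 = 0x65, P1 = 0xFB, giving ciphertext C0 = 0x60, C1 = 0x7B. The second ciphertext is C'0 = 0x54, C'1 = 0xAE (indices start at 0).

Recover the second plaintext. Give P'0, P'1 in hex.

P'0 = 0x51, P'1 = 0x2E

In OFB with a reused IV, both messages share the same keystream S_i, so C_i ⊕ C'_i = P_i ⊕ P'_i and thus P'_i = P_i ⊕ C_i ⊕ C'_i.
P'0: 0x65 ⊕ 0x60 ⊕ 0x54 = 0x51.
P'1: 0xFB ⊕ 0x7B ⊕ 0xAE = 0x2E.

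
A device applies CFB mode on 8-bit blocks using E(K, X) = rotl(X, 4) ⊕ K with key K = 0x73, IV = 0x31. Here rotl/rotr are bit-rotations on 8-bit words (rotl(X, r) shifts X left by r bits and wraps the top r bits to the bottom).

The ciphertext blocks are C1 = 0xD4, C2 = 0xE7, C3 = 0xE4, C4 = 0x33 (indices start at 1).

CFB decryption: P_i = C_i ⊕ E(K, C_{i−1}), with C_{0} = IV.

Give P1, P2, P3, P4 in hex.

P1: E(K, 0x31) = 0x60; 0xD4 ⊕ 0x60 = 0xB4.
P2: E(K, 0xD4) = 0x3E; 0xE7 ⊕ 0x3E = 0xD9.
P3: E(K, 0xE7) = 0x0D; 0xE4 ⊕ 0x0D = 0xE9.
P4: E(K, 0xE4) = 0x3D; 0x33 ⊕ 0x3D = 0x0E.

P1 = 0xB4, P2 = 0xD9, P3 = 0xE9, P4 = 0x0E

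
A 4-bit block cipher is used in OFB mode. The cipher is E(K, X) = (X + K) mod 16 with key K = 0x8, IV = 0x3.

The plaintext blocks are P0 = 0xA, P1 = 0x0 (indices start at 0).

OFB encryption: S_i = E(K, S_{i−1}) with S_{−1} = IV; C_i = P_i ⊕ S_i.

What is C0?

C0: S = E(K, 0x3) = 0xB; 0xA ⊕ 0xB = 0x1.

C0 = 0x1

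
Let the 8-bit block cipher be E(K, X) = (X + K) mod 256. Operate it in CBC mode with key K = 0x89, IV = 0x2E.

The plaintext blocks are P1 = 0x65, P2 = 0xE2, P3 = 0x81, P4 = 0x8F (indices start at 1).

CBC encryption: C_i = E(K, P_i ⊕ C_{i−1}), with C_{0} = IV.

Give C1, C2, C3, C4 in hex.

C1: P1 ⊕ 0x2E = 0x4B; E(K, 0x4B) = 0xD4.
C2: P2 ⊕ 0xD4 = 0x36; E(K, 0x36) = 0xBF.
C3: P3 ⊕ 0xBF = 0x3E; E(K, 0x3E) = 0xC7.
C4: P4 ⊕ 0xC7 = 0x48; E(K, 0x48) = 0xD1.

C1 = 0xD4, C2 = 0xBF, C3 = 0xC7, C4 = 0xD1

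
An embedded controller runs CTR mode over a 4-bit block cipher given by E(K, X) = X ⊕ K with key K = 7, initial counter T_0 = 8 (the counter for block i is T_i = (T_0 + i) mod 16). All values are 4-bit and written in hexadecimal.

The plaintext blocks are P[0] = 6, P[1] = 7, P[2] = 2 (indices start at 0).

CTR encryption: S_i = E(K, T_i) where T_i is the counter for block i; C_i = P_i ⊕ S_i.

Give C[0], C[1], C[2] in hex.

C[0]: T = 8, S = E(K, T) = F; 6 ⊕ F = 9.
C[1]: T = 9, S = E(K, T) = E; 7 ⊕ E = 9.
C[2]: T = A, S = E(K, T) = D; 2 ⊕ D = F.

C[0] = 9, C[1] = 9, C[2] = F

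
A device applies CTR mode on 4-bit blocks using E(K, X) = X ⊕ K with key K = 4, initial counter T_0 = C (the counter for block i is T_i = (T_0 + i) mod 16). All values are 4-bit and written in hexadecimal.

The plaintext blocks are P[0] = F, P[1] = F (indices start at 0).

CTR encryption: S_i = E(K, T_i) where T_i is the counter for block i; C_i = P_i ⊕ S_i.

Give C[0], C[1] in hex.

C[0]: T = C, S = E(K, T) = 8; F ⊕ 8 = 7.
C[1]: T = D, S = E(K, T) = 9; F ⊕ 9 = 6.

C[0] = 7, C[1] = 6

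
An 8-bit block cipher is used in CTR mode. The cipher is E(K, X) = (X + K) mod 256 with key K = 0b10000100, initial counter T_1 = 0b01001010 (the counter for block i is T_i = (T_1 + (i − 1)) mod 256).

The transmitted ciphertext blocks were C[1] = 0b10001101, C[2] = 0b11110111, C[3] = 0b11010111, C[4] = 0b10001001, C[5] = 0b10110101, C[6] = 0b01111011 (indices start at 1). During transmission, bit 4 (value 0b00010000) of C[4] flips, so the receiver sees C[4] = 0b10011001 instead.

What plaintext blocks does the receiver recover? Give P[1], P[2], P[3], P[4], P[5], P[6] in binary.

P[1] = 0b01000011, P[2] = 0b00111000, P[3] = 0b00000111, P[4] = 0b01001000, P[5] = 0b01100111, P[6] = 0b10101000

CTR decryption: S_i = E(K, T_i) where T_i is the counter for block i; P_i = C_i ⊕ S_i.
Only C[4] changed, to 0b10011001. In CTR, a change in C_i flips the same bit in P_i only; the keystream is unaffected. Decrypting the received ciphertext:
P[1]: T = 0b01001010, S = E(K, T) = 0b11001110; 0b10001101 ⊕ 0b11001110 = 0b01000011.
P[2]: T = 0b01001011, S = E(K, T) = 0b11001111; 0b11110111 ⊕ 0b11001111 = 0b00111000.
P[3]: T = 0b01001100, S = E(K, T) = 0b11010000; 0b11010111 ⊕ 0b11010000 = 0b00000111.
P[4]: T = 0b01001101, S = E(K, T) = 0b11010001; 0b10011001 ⊕ 0b11010001 = 0b01001000.
P[5]: T = 0b01001110, S = E(K, T) = 0b11010010; 0b10110101 ⊕ 0b11010010 = 0b01100111.
P[6]: T = 0b01001111, S = E(K, T) = 0b11010011; 0b01111011 ⊕ 0b11010011 = 0b10101000.
Blocks that differ from the original plaintext: P[4].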